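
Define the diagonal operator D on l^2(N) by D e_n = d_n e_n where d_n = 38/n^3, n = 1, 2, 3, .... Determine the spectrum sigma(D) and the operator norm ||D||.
sigma(D) = {38/n^3 : n ≥ 1} ∪ {0}; ||D|| = 38

A bounded diagonal operator on l^2 with diagonal entries d_n has spectrum equal to the closure of {d_n : n ≥ 1}: every d_n is an eigenvalue (with eigenvector e_n), so {d_n} ⊂ sigma(D); the spectrum is closed, so its closure is too; and for lambda not in the closure, (D - lambda I) has bounded inverse (the diagonal entries 1/(d_n - lambda) are bounded). For our sequence d_n = 38/n^3, n = 1, 2, 3, ...:
  - {d_n} = {38/n^3 : n ≥ 1}; the only limit point is 0
  - closure = {38/n^3 : n ≥ 1} ∪ {0}
For the norm: a diagonal operator has ||D|| = sup_n |d_n|. Here d_n = 38/n^3 is positive and decreasing, so sup_n |d_n| = d_1 = 38. So ||D|| = 38.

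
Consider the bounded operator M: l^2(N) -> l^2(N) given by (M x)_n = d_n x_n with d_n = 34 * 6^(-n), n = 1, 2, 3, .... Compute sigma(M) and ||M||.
sigma(M) = {34 * 6^(-n) : n ≥ 1} ∪ {0}; ||M|| = 17/3

A bounded diagonal operator on l^2 with diagonal entries d_n has spectrum equal to the closure of {d_n : n ≥ 1}: every d_n is an eigenvalue (with eigenvector e_n), so {d_n} ⊂ sigma(M); the spectrum is closed, so its closure is too; and for lambda not in the closure, (M - lambda I) has bounded inverse (the diagonal entries 1/(d_n - lambda) are bounded). For our sequence d_n = 34 * 6^(-n), n = 1, 2, 3, ...:
  - {d_n} = {34 * 6^(-n) : n ≥ 1}; the only limit point is 0
  - closure = {34 * 6^(-n) : n ≥ 1} ∪ {0}
For the norm: a diagonal operator has ||M|| = sup_n |d_n|. Here d_n = 34 * 6^(-n) is positive and decreasing, so sup_n |d_n| = d_1 = 34/6 = 17/3. So ||M|| = 17/3.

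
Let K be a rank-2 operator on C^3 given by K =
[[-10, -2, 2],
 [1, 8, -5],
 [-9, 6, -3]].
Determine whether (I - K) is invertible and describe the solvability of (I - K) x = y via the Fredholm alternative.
(I - K) is invertible (det(I - K) = -18 ≠ 0), so for every y in C^3 the equation (I - K) x = y has a unique solution.

K has rank 2 and factors as K = U V^T = u1 v1^T + u2 v2^T with u1 = (2, -2, 0), v1 = (-2, -3, 2), u2 = (-2, -1, -3), v2 = (3, -2, 1) (multiplying out reproduces the displayed K). The nonzero eigenvalues of U V^T coincide with those of the 2 x 2 matrix G = V^T U = [[v1·u1, v1·u2], [v2·u1, v2·u2]] = [[2, 1], [10, -7]], and by the Sylvester determinant identity det(I_3 - U V^T) = det(I_2 - V^T U) = det([[-1, -1], [-10, 8]]) = (-1)(8) - (-1)(-10) = -18. (Direct check: I - K =
[[11, 2, -2],
 [-1, -7, 5],
 [9, -6, 4]]
has determinant -18.) The finite-dimensional Fredholm alternative says: either (I - K) is invertible, or ker(I - K) ≠ {0} and then range(I - K) = ker((I - K)^*)^⊥, with dim ker(I - K) = dim ker((I - K)^*). Since det(I - K) ≠ 0, 1 is not an eigenvalue of K and ker(I - K) = {0}, so we are in the first case: for every y there is a unique x = (I - K)^(-1) y. (Explicitly, by the Woodbury identity, (I - U V^T)^(-1) = I + U (I_2 - G)^(-1) V^T.)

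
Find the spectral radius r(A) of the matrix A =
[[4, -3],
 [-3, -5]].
r(A) = (1 + sqrt(117))/2 ≈ 5.9083

The eigenvalues of A are the roots of its characteristic polynomial. With M = A (coefficients from the trace and determinant):
  p(λ) = det(λ I - M) = λ^2 + λ - 29.
For λ^2 + λ - 29 the discriminant is 117. It is nonnegative but not a perfect square, so the roots are real and irrational: λ = (-1 ± sqrt(117))/2 ≈ 4.9083, -5.9083.
Thus the eigenvalues (to 4 decimals) are 4.9083 (modulus 4.9083); -5.9083 (modulus 5.9083). The spectral radius is the largest modulus: r(A) = (1 + sqrt(117))/2 ≈ 5.9083. (Cross-check: r(A) ≤ ||A||_2 ≈ 5.9083; equality holds whenever A is normal, though it can also hold for some non-normal A.)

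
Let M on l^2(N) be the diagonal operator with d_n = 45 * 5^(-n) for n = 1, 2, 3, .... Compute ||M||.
||M|| = 9 (attained at n = 1)

For M diagonal, ||M|| = sup_n |d_n|. The sequence d_n = 45 * 5^(-n) is positive and strictly decreasing (ratio 5^(-1) < 1), so the supremum is d_1 = 45/5 = 9. Hence ||M|| = 9.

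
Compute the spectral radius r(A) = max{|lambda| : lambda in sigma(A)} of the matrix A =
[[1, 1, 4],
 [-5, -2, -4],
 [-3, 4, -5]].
r(A) ≈ 5.2082

The eigenvalues of A are the roots of its characteristic polynomial. With M = A (coefficients from the trace, the sum of principal 2x2 minors, and det A):
  p(λ) = det(λ I - M) = λ^3 + 6λ^2 + 36λ + 91.
No integer candidate from the rational root theorem (±divisors of 91) is a root, so the roots are irrational. The cubic discriminant is Δ = -88371 < 0, so there is one real root and a complex-conjugate pair. p(-4) = -21 and p(-3) = 10 have opposite signs, so a root lies in (-4, -3); Newton's method refines it to λ ≈ -3.3547. Dividing out (λ - (-3.3547)) leaves approximately λ^2 + 2.6453λ + 27.1258. For λ^2 + 2.6453λ + 27.1258 the discriminant is -101.5059. It is negative, so the remaining roots are the complex-conjugate pair λ ≈ -1.3226 ± 5.0375i. Their product equals the constant term, so |λ|^2 ≈ 27.1258 and |λ| ≈ 5.2082.
Thus the eigenvalues (to 4 decimals) are -3.3547 (modulus 3.3547); -1.3226 ± 5.0375i (modulus 5.2082). The spectral radius is the largest modulus: r(A) ≈ 5.2082. (Cross-check: r(A) ≤ ||A||_2 ≈ 9.3413; equality holds whenever A is normal, though it can also hold for some non-normal A.)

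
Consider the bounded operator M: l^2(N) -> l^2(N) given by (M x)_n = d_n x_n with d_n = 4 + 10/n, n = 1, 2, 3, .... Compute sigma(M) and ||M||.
sigma(M) = {4 + 10/n : n ≥ 1} ∪ {4}; ||M|| = 14

A bounded diagonal operator on l^2 with diagonal entries d_n has spectrum equal to the closure of {d_n : n ≥ 1}: every d_n is an eigenvalue (with eigenvector e_n), so {d_n} ⊂ sigma(M); the spectrum is closed, so its closure is too; and for lambda not in the closure, (M - lambda I) has bounded inverse (the diagonal entries 1/(d_n - lambda) are bounded). For our sequence d_n = 4 + 10/n, n = 1, 2, 3, ...:
  - {d_n} = {4 + 10/n : n ≥ 1}; the only limit point is 4
  - closure = {4 + 10/n : n ≥ 1} ∪ {4}
For the norm: a diagonal operator has ||M|| = sup_n |d_n|. Here d_n = 4 + 10/n is positive and decreasing, so sup_n |d_n| = d_1 = 4 + 10 = 14. So ||M|| = 14.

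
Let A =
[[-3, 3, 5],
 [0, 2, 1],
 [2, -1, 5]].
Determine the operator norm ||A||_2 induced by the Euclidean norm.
||A||_2 ≈ 7.488 (= sqrt(largest eigenvalue of A^T A))

||A||_2 = sigma_max(A) = sqrt(lambda_max(A^T A)). Form the symmetric matrix M = A^T A =
[[13, -11, -5],
 [-11, 14, 12],
 [-5, 12, 51]].
Its characteristic polynomial (trace, sum of principal 2x2 minors, determinant of M give the coefficients) is
  p(λ) = det(λ I - M) = λ^3 - 78λ^2 + 1269λ - 2209.
No integer candidate from the rational root theorem (±divisors of 2209) is a root, so the roots are irrational. The cubic discriminant is Δ = 1234073313 > 0, so there are three distinct real roots. p(1) = -1017 and p(2) = 25 have opposite signs, so a root lies in (1, 2); Newton's method refines it to λ ≈ 1.9742. p(19) = 603 and p(20) = -29 have opposite signs, so a root lies in (19, 20); Newton's method refines it to λ ≈ 19.9554. p(56) = -137 and p(57) = 1895 have opposite signs, so a root lies in (56, 57); Newton's method refines it to λ ≈ 56.0704. Check (Vieta): the three roots sum to 78, matching tr M = 78.
So the eigenvalues of A^T A are ≈ 1.9742, 19.9554, 56.0704 (all ≥ 0, as they must be for A^T A). The largest is λ_max ≈ 56.0704, hence ||A||_2 = sqrt(λ_max) ≈ 7.488.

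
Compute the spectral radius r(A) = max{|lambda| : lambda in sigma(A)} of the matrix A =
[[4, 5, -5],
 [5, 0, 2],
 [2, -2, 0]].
r(A) ≈ 7.1921

The eigenvalues of A are the roots of its characteristic polynomial. With M = A (coefficients from the trace, the sum of principal 2x2 minors, and det A):
  p(λ) = det(λ I - M) = λ^3 - 4λ^2 - 11λ - 86.
No integer candidate from the rational root theorem (±divisors of 86) is a root, so the roots are irrational. The cubic discriminant is Δ = -282560 < 0, so there is one real root and a complex-conjugate pair. p(7) = -16 and p(8) = 82 have opposite signs, so a root lies in (7, 8); Newton's method refines it to λ ≈ 7.1921. Dividing out (λ - (7.1921)) leaves approximately λ^2 + 3.1921λ + 11.9576. For λ^2 + 3.1921λ + 11.9576 the discriminant is -37.6411. It is negative, so the remaining roots are the complex-conjugate pair λ ≈ -1.596 ± 3.0676i. Their product equals the constant term, so |λ|^2 ≈ 11.9576 and |λ| ≈ 3.458.
Thus the eigenvalues (to 4 decimals) are 7.1921 (modulus 7.1921); -1.596 ± 3.0676i (modulus 3.458). The spectral radius is the largest modulus: r(A) ≈ 7.1921. (Cross-check: r(A) ≤ ||A||_2 ≈ 8.2785; equality holds whenever A is normal, though it can also hold for some non-normal A.)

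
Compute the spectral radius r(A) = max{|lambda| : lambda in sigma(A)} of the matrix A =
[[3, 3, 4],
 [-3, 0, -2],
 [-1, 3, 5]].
r(A) ≈ 5.0253

The eigenvalues of A are the roots of its characteristic polynomial. With M = A (coefficients from the trace, the sum of principal 2x2 minors, and det A):
  p(λ) = det(λ I - M) = λ^3 - 8λ^2 + 34λ - 33.
No integer candidate from the rational root theorem (±divisors of 33) is a root, so the roots are irrational. The cubic discriminant is Δ = -18651 < 0, so there is one real root and a complex-conjugate pair. p(1) = -6 and p(2) = 11 have opposite signs, so a root lies in (1, 2); Newton's method refines it to λ ≈ 1.3067. Dividing out (λ - (1.3067)) leaves approximately λ^2 - 6.6933λ + 25.2536. For λ^2 - 6.6933λ + 25.2536 the discriminant is -56.2148. It is negative, so the remaining roots are the complex-conjugate pair λ ≈ 3.3466 ± 3.7488i. Their product equals the constant term, so |λ|^2 ≈ 25.2536 and |λ| ≈ 5.0253.
Thus the eigenvalues (to 4 decimals) are 1.3067 (modulus 1.3067); 3.3466 ± 3.7488i (modulus 5.0253). The spectral radius is the largest modulus: r(A) ≈ 5.0253. (Cross-check: r(A) ≤ ||A||_2 ≈ 8.1234; equality holds whenever A is normal, though it can also hold for some non-normal A.)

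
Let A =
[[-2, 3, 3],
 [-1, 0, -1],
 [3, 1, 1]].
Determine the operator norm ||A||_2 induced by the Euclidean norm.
||A||_2 ≈ 4.6961 (= sqrt(largest eigenvalue of A^T A))

||A||_2 = sigma_max(A) = sqrt(lambda_max(A^T A)). Form the symmetric matrix M = A^T A =
[[14, -3, -2],
 [-3, 10, 10],
 [-2, 10, 11]].
Its characteristic polynomial (trace, sum of principal 2x2 minors, determinant of M give the coefficients) is
  p(λ) = det(λ I - M) = λ^3 - 35λ^2 + 291λ - 121.
No integer candidate from the rational root theorem (±divisors of 121) is a root, so the roots are irrational. The cubic discriminant is Δ = 6201664 > 0, so there are three distinct real roots. p(0) = -121 and p(1) = 136 have opposite signs, so a root lies in (0, 1); Newton's method refines it to λ ≈ 0.4387. p(12) = 59 and p(13) = -56 have opposite signs, so a root lies in (12, 13); Newton's method refines it to λ ≈ 12.5076. p(22) = -11 and p(23) = 224 have opposite signs, so a root lies in (22, 23); Newton's method refines it to λ ≈ 22.0537. Check (Vieta): the three roots sum to 35, matching tr M = 35.
So the eigenvalues of A^T A are ≈ 0.4387, 12.5076, 22.0537 (all ≥ 0, as they must be for A^T A). The largest is λ_max ≈ 22.0537, hence ||A||_2 = sqrt(λ_max) ≈ 4.6961.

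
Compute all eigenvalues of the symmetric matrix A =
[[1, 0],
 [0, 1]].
sigma(A) ≈ {1} (1 with multiplicity 2)

A is real symmetric, so its spectrum consists of real eigenvalues. Expanding the characteristic polynomial of the displayed matrix gives
  det(λ I - A) = p(λ) = λ^2 + (-2)λ + (1).
Solving p(λ) = 0 yields eigenvalues ≈ 1, 1. (A is shown rounded to 4 decimals, so these recover the underlying integer eigenvalues to within that precision.)
Verification: the trace of A = 2 equals the sum of eigenvalues 2, and det(A) ≈ 1.0000 matches the eigenvalue product 1.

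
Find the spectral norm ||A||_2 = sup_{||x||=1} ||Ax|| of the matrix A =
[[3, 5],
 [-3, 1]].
||A||_2 = sqrt((44 + sqrt(640))/2) ≈ 5.8863 (= sqrt(largest eigenvalue of A^T A))

||A||_2 = sigma_max(A) = sqrt(lambda_max(A^T A)). Form the symmetric matrix M = A^T A =
[[18, 12],
 [12, 26]].
Its characteristic polynomial (trace, determinant of M give the coefficients) is
  p(λ) = det(λ I - M) = λ^2 - 44λ + 324.
For λ^2 - 44λ + 324 the discriminant is 640. It is nonnegative but not a perfect square, so the roots are real and irrational: λ = (44 ± sqrt(640))/2 ≈ 34.6491, 9.3509.
So the eigenvalues of A^T A are ≈ 9.3509, 34.6491 (all ≥ 0, as they must be for A^T A). The largest is λ_max = (44 + sqrt(640))/2 ≈ 34.6491, hence ||A||_2 = sqrt(λ_max) = sqrt((44 + sqrt(640))/2) ≈ 5.8863.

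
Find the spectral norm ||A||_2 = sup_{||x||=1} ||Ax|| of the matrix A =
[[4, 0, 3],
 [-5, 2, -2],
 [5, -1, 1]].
||A||_2 ≈ 8.9868 (= sqrt(largest eigenvalue of A^T A))

||A||_2 = sigma_max(A) = sqrt(lambda_max(A^T A)). Form the symmetric matrix M = A^T A =
[[66, -15, 27],
 [-15, 5, -5],
 [27, -5, 14]].
Its characteristic polynomial (trace, sum of principal 2x2 minors, determinant of M give the coefficients) is
  p(λ) = det(λ I - M) = λ^3 - 85λ^2 + 345λ - 225.
No integer candidate from the rational root theorem (±divisors of 225) is a root, so the roots are irrational. The cubic discriminant is Δ = 260388000 > 0, so there are three distinct real roots. p(0) = -225 and p(1) = 36 have opposite signs, so a root lies in (0, 1); Newton's method refines it to λ ≈ 0.8138. p(3) = 72 and p(4) = -141 have opposite signs, so a root lies in (3, 4); Newton's method refines it to λ ≈ 3.4235. p(80) = -4625 and p(81) = 1476 have opposite signs, so a root lies in (80, 81); Newton's method refines it to λ ≈ 80.7627. Check (Vieta): the three roots sum to 85, matching tr M = 85.
So the eigenvalues of A^T A are ≈ 0.8138, 3.4235, 80.7627 (all ≥ 0, as they must be for A^T A). The largest is λ_max ≈ 80.7627, hence ||A||_2 = sqrt(λ_max) ≈ 8.9868.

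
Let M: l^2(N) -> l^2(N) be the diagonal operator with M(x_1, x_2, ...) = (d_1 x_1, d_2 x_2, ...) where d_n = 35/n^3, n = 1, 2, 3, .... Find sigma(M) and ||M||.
sigma(M) = {35/n^3 : n ≥ 1} ∪ {0}; ||M|| = 35

A bounded diagonal operator on l^2 with diagonal entries d_n has spectrum equal to the closure of {d_n : n ≥ 1}: every d_n is an eigenvalue (with eigenvector e_n), so {d_n} ⊂ sigma(M); the spectrum is closed, so its closure is too; and for lambda not in the closure, (M - lambda I) has bounded inverse (the diagonal entries 1/(d_n - lambda) are bounded). For our sequence d_n = 35/n^3, n = 1, 2, 3, ...:
  - {d_n} = {35/n^3 : n ≥ 1}; the only limit point is 0
  - closure = {35/n^3 : n ≥ 1} ∪ {0}
For the norm: a diagonal operator has ||M|| = sup_n |d_n|. Here d_n = 35/n^3 is positive and decreasing, so sup_n |d_n| = d_1 = 35. So ||M|| = 35.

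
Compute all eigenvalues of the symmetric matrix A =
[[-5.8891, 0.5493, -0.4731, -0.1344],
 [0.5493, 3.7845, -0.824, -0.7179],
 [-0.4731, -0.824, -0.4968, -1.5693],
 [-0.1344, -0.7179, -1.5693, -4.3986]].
sigma(A) ≈ {-6, -5, 0, 4}

A is real symmetric, so its spectrum consists of real eigenvalues. Expanding the characteristic polynomial of the displayed matrix gives
  det(λ I - A) = p(λ) = λ^4 + (7)λ^3 + (-14)λ^2 + (-119.9987)λ + (0.003).
Solving p(λ) = 0 yields eigenvalues ≈ -6, -5, 0, 4. (A is shown rounded to 4 decimals, so these recover the underlying integer eigenvalues to within that precision.)
Verification: the trace of A = -7 equals the sum of eigenvalues -7, and det(A) ≈ 0.0030 matches the eigenvalue product 0.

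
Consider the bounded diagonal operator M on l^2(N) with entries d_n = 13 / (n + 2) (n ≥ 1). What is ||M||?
||M|| = 13/3 (attained at n = 1)

For M diagonal, ||M|| = sup_n |d_n| = sup_n 13/(n + 2). This is positive and strictly decreasing in n, so the supremum is attained at n = 1: d_1 = 13/(1 + 2) = 13/3. Hence ||M|| = 13/3.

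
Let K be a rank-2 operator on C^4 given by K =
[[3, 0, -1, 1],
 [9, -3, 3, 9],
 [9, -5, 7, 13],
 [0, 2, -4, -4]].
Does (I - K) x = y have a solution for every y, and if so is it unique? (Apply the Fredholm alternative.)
(I - K) is invertible (det(I - K) = 19 ≠ 0), so for every y in C^4 the equation (I - K) x = y has a unique solution.

K has rank 2 and factors as K = U V^T = u1 v1^T + u2 v2^T with u1 = (1, 0, -2, 2), v1 = (0, 1, -2, -2), u2 = (-1, -3, -3, 0), v2 = (-3, 1, -1, -3) (multiplying out reproduces the displayed K). The nonzero eigenvalues of U V^T coincide with those of the 2 x 2 matrix G = V^T U = [[v1·u1, v1·u2], [v2·u1, v2·u2]] = [[0, 3], [-7, 3]], and by the Sylvester determinant identity det(I_4 - U V^T) = det(I_2 - V^T U) = det([[1, -3], [7, -2]]) = (1)(-2) - (-3)(7) = 19. (Direct check: I - K =
[[-2, 0, 1, -1],
 [-9, 4, -3, -9],
 [-9, 5, -6, -13],
 [0, -2, 4, 5]]
has determinant 19.) The finite-dimensional Fredholm alternative says: either (I - K) is invertible, or ker(I - K) ≠ {0} and then range(I - K) = ker((I - K)^*)^⊥, with dim ker(I - K) = dim ker((I - K)^*). Since det(I - K) ≠ 0, 1 is not an eigenvalue of K and ker(I - K) = {0}, so we are in the first case: for every y there is a unique x = (I - K)^(-1) y. (Explicitly, by the Woodbury identity, (I - U V^T)^(-1) = I + U (I_2 - G)^(-1) V^T.)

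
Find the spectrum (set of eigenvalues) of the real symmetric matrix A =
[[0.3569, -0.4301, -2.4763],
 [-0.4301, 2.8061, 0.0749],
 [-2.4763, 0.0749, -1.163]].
sigma(A) ≈ {-3, 2, 3}

A is real symmetric, so its spectrum consists of real eigenvalues. Expanding the characteristic polynomial of the displayed matrix gives
  det(λ I - A) = p(λ) = λ^3 + (-2)λ^2 + (-9)λ + (18).
Solving p(λ) = 0 yields eigenvalues ≈ -3, 2, 3. (A is shown rounded to 4 decimals, so these recover the underlying integer eigenvalues to within that precision.)
Verification: the trace of A = 2 equals the sum of eigenvalues 2, and det(A) ≈ -17.9992 matches the eigenvalue product -18.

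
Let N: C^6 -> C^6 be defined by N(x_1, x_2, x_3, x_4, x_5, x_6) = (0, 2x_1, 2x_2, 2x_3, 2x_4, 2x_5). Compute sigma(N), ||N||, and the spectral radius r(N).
sigma(N) = {0}; ||N|| = 2; r(N) = 0. (N is nilpotent with N^6 = 0.)

On C^6, N is a strictly lower-triangular matrix with 2 on the subdiagonal and zeros elsewhere, so its characteristic polynomial is lambda^6 and every eigenvalue is 0: sigma(N) = {0}. For the operator norm, N e_i = 2e_{i+1} for i = 1, ..., 5 and N e_6 = 0, so the singular values of N are 2 (with multiplicity 5) and 0; hence ||N|| = 2. The spectral radius r(N) = max|lambda| = 0. Note ||N|| > r(N) — characteristic of non-normal nilpotent operators. Indeed N^6 = 0.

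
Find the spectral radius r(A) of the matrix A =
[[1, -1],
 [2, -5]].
r(A) = (4 + sqrt(28))/2 ≈ 4.6458

The eigenvalues of A are the roots of its characteristic polynomial. With M = A (coefficients from the trace and determinant):
  p(λ) = det(λ I - M) = λ^2 + 4λ - 3.
For λ^2 + 4λ - 3 the discriminant is 28. It is nonnegative but not a perfect square, so the roots are real and irrational: λ = (-4 ± sqrt(28))/2 ≈ 0.6458, -4.6458.
Thus the eigenvalues (to 4 decimals) are 0.6458 (modulus 0.6458); -4.6458 (modulus 4.6458). The spectral radius is the largest modulus: r(A) = (4 + sqrt(28))/2 ≈ 4.6458. (Cross-check: r(A) ≤ ||A||_2 ≈ 5.5414; equality holds whenever A is normal, though it can also hold for some non-normal A.)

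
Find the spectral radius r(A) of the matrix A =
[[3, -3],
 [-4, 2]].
r(A) = 6

The eigenvalues of A are the roots of its characteristic polynomial. With M = A (coefficients from the trace and determinant):
  p(λ) = det(λ I - M) = λ^2 - 5λ - 6.
For λ^2 - 5λ - 6 the discriminant is 49. It is a perfect square (7^2), so the roots are rational: λ = (5 ± 7)/2 = 6, -1.
Thus the eigenvalues (to 4 decimals) are 6 (modulus 6); -1 (modulus 1). The spectral radius is the largest modulus: r(A) = 6. (Cross-check: r(A) ≤ ||A||_2 ≈ 6.085; equality holds whenever A is normal, though it can also hold for some non-normal A.)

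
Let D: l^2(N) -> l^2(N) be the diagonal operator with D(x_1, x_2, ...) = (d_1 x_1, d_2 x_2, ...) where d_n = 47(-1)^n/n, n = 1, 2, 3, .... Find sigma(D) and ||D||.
sigma(D) = {47(-1)^n/n : n ≥ 1} ∪ {0}; ||D|| = 47

A bounded diagonal operator on l^2 with diagonal entries d_n has spectrum equal to the closure of {d_n : n ≥ 1}: every d_n is an eigenvalue (with eigenvector e_n), so {d_n} ⊂ sigma(D); the spectrum is closed, so its closure is too; and for lambda not in the closure, (D - lambda I) has bounded inverse (the diagonal entries 1/(d_n - lambda) are bounded). For our sequence d_n = 47(-1)^n/n, n = 1, 2, 3, ...:
  - {d_n} = {47(-1)^n/n : n ≥ 1}; the only limit point is 0
  - closure = {47(-1)^n/n : n ≥ 1} ∪ {0}
For the norm: a diagonal operator has ||D|| = sup_n |d_n|. Here |d_n| = 47/n is decreasing, so sup_n |d_n| = |d_1| = 47. So ||D|| = 47.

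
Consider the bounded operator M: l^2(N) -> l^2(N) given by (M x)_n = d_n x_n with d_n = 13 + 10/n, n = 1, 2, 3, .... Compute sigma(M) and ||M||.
sigma(M) = {13 + 10/n : n ≥ 1} ∪ {13}; ||M|| = 23

A bounded diagonal operator on l^2 with diagonal entries d_n has spectrum equal to the closure of {d_n : n ≥ 1}: every d_n is an eigenvalue (with eigenvector e_n), so {d_n} ⊂ sigma(M); the spectrum is closed, so its closure is too; and for lambda not in the closure, (M - lambda I) has bounded inverse (the diagonal entries 1/(d_n - lambda) are bounded). For our sequence d_n = 13 + 10/n, n = 1, 2, 3, ...:
  - {d_n} = {13 + 10/n : n ≥ 1}; the only limit point is 13
  - closure = {13 + 10/n : n ≥ 1} ∪ {13}
For the norm: a diagonal operator has ||M|| = sup_n |d_n|. Here d_n = 13 + 10/n is positive and decreasing, so sup_n |d_n| = d_1 = 13 + 10 = 23. So ||M|| = 23.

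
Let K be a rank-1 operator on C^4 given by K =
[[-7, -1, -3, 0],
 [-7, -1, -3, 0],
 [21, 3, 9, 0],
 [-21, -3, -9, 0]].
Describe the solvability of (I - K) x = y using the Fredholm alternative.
(I - K) is singular (det(I - K) = 0, i.e. 1 ∈ sigma(K)). (I - K) x = y is solvable iff y ⊥ ker((I - K)^*) = span{(-7, -1, -3, 0)}, i.e. iff -7y_1 - y_2 - 3y_3 = 0. When solvable, the solutions are x = y + c·(1, 1, -3, 3), c arbitrary (ker(I - K) = span{(1, 1, -3, 3)}, dimension 1).

K has rank 1, so it is an outer product K = u v^T: every row of K is a multiple of one row vector. Reading off the entries, u = (1, 1, -3, 3) and v = (-7, -1, -3, 0) (row i of K equals u_i·v^T). A rank-one matrix u v^T satisfies K u = u (v·u) and kills the (3)-dimensional subspace v^⊥, so its characteristic polynomial is lambda^3 (lambda - v·u) with v·u = tr K = 1. Hence the eigenvalues of I - K are 1 (multiplicity 3) and 1 - (1) = 0, so det(I - K) = 0. (Direct check: I - K =
[[8, 1, 3, 0],
 [7, 2, 3, 0],
 [-21, -3, -8, 0],
 [21, 3, 9, 1]]
has determinant 0.) So 1 is an eigenvalue of K and (I - K) is not invertible. The finite-dimensional Fredholm alternative says: either (I - K) is invertible, or ker(I - K) ≠ {0} and then range(I - K) = ker((I - K)^*)^⊥, with dim ker(I - K) = dim ker((I - K)^*). We are in the second case, so we need both kernels. Kernel of I - K: (I - K) u = u - u (v·u) = u - u = 0, so ker(I - K) = span{u} = span{(1, 1, -3, 3)} (it is exactly 1-dimensional because rank(I - K) = 3). Kernel of the adjoint: K is real, so (I - K)^* = I - K^T = I - v u^T, and (I - v u^T) v = v - v (u·v) = 0; hence ker((I - K)^*) = span{v} = span{(-7, -1, -3, 0)}. Therefore (I - K) x = y is solvable iff <y, v> = 0, i.e. iff -7y_1 - y_2 - 3y_3 = 0. When this holds, K y = u (v·y) = 0, so (I - K) y = y and x = y is a particular solution; the full solution set is the line x = y + c·u = y + c·(1, 1, -3, 3), c ∈ C.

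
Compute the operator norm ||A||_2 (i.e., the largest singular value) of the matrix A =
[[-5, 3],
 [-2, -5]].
||A||_2 = sqrt((63 + sqrt(125))/2) ≈ 6.0902 (= sqrt(largest eigenvalue of A^T A))

||A||_2 = sigma_max(A) = sqrt(lambda_max(A^T A)). Form the symmetric matrix M = A^T A =
[[29, -5],
 [-5, 34]].
Its characteristic polynomial (trace, determinant of M give the coefficients) is
  p(λ) = det(λ I - M) = λ^2 - 63λ + 961.
For λ^2 - 63λ + 961 the discriminant is 125. It is nonnegative but not a perfect square, so the roots are real and irrational: λ = (63 ± sqrt(125))/2 ≈ 37.0902, 25.9098.
So the eigenvalues of A^T A are ≈ 25.9098, 37.0902 (all ≥ 0, as they must be for A^T A). The largest is λ_max = (63 + sqrt(125))/2 ≈ 37.0902, hence ||A||_2 = sqrt(λ_max) = sqrt((63 + sqrt(125))/2) ≈ 6.0902.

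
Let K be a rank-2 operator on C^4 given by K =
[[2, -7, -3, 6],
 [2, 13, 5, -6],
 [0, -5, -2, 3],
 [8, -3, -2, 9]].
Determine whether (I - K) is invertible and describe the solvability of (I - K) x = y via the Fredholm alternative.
(I - K) is invertible (det(I - K) = 71 ≠ 0), so for every y in C^4 the equation (I - K) x = y has a unique solution.

K has rank 2 and factors as K = U V^T = u1 v1^T + u2 v2^T with u1 = (-1, 3, -1, 1), v1 = (2, 3, 1, 0), u2 = (-2, 2, -1, -3), v2 = (-2, 2, 1, -3) (multiplying out reproduces the displayed K). The nonzero eigenvalues of U V^T coincide with those of the 2 x 2 matrix G = V^T U = [[v1·u1, v1·u2], [v2·u1, v2·u2]] = [[6, 1], [4, 16]], and by the Sylvester determinant identity det(I_4 - U V^T) = det(I_2 - V^T U) = det([[-5, -1], [-4, -15]]) = (-5)(-15) - (-1)(-4) = 71. (Direct check: I - K =
[[-1, 7, 3, -6],
 [-2, -12, -5, 6],
 [0, 5, 3, -3],
 [-8, 3, 2, -8]]
has determinant 71.) The finite-dimensional Fredholm alternative says: either (I - K) is invertible, or ker(I - K) ≠ {0} and then range(I - K) = ker((I - K)^*)^⊥, with dim ker(I - K) = dim ker((I - K)^*). Since det(I - K) ≠ 0, 1 is not an eigenvalue of K and ker(I - K) = {0}, so we are in the first case: for every y there is a unique x = (I - K)^(-1) y. (Explicitly, by the Woodbury identity, (I - U V^T)^(-1) = I + U (I_2 - G)^(-1) V^T.)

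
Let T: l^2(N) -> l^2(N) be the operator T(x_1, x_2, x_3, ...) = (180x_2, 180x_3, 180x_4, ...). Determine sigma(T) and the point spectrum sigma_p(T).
sigma(T) = closed disk {z in C : |z| ≤ 180}; sigma_p(T) = open disk {z in C : |z| < 180}

Note T = 180·V where V is the unit left shift (V x)_k = x_{k+1}; so sigma(T) = 180·sigma(V) and ||T|| = 180||V||. ||T x||^2 = 32400sum_{k≥2} |x_k|^2 ≤ 32400||x||^2, with equality on {x : x_1 = 0}, so ||T|| = 180. For any lambda with |lambda| < 180, set r = lambda/180 (|r| < 1); the vector x = (1, r, r^2, ...) is in l^2 and satisfies T x = 180(r, r^2, ...) = lambda x, so lambda is an eigenvalue. On the boundary |lambda| = 180 the geometric series diverges, so no l^2 eigenvector exists, but these lambda lie in the approximate point spectrum. Hence sigma(T) is the closed disk of radius 180 and sigma_p(T) is the open disk.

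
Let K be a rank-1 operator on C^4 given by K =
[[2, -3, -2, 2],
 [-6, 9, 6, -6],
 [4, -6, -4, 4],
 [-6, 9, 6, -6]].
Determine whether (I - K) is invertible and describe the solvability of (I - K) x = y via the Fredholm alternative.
(I - K) is singular (det(I - K) = 0, i.e. 1 ∈ sigma(K)). (I - K) x = y is solvable iff y ⊥ ker((I - K)^*) = span{(2, -3, -2, 2)}, i.e. iff 2y_1 - 3y_2 - 2y_3 + 2y_4 = 0. When solvable, the solutions are x = y + c·(1, -3, 2, -3), c arbitrary (ker(I - K) = span{(1, -3, 2, -3)}, dimension 1).

K has rank 1, so it is an outer product K = u v^T: every row of K is a multiple of one row vector. Reading off the entries, u = (1, -3, 2, -3) and v = (2, -3, -2, 2) (row i of K equals u_i·v^T). A rank-one matrix u v^T satisfies K u = u (v·u) and kills the (3)-dimensional subspace v^⊥, so its characteristic polynomial is lambda^3 (lambda - v·u) with v·u = tr K = 1. Hence the eigenvalues of I - K are 1 (multiplicity 3) and 1 - (1) = 0, so det(I - K) = 0. (Direct check: I - K =
[[-1, 3, 2, -2],
 [6, -8, -6, 6],
 [-4, 6, 5, -4],
 [6, -9, -6, 7]]
has determinant 0.) So 1 is an eigenvalue of K and (I - K) is not invertible. The finite-dimensional Fredholm alternative says: either (I - K) is invertible, or ker(I - K) ≠ {0} and then range(I - K) = ker((I - K)^*)^⊥, with dim ker(I - K) = dim ker((I - K)^*). We are in the second case, so we need both kernels. Kernel of I - K: (I - K) u = u - u (v·u) = u - u = 0, so ker(I - K) = span{u} = span{(1, -3, 2, -3)} (it is exactly 1-dimensional because rank(I - K) = 3). Kernel of the adjoint: K is real, so (I - K)^* = I - K^T = I - v u^T, and (I - v u^T) v = v - v (u·v) = 0; hence ker((I - K)^*) = span{v} = span{(2, -3, -2, 2)}. Therefore (I - K) x = y is solvable iff <y, v> = 0, i.e. iff 2y_1 - 3y_2 - 2y_3 + 2y_4 = 0. When this holds, K y = u (v·y) = 0, so (I - K) y = y and x = y is a particular solution; the full solution set is the line x = y + c·u = y + c·(1, -3, 2, -3), c ∈ C.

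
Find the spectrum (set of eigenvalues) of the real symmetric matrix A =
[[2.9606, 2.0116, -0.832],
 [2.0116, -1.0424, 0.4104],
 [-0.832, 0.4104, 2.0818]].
sigma(A) ≈ {-2, 2, 4}

A is real symmetric, so its spectrum consists of real eigenvalues. Expanding the characteristic polynomial of the displayed matrix gives
  det(λ I - A) = p(λ) = λ^3 + (-4)λ^2 + (-4)λ + (16).
Solving p(λ) = 0 yields eigenvalues ≈ -2, 2, 4. (A is shown rounded to 4 decimals, so these recover the underlying integer eigenvalues to within that precision.)
Verification: the trace of A = 4 equals the sum of eigenvalues 4, and det(A) ≈ -15.9996 matches the eigenvalue product -16.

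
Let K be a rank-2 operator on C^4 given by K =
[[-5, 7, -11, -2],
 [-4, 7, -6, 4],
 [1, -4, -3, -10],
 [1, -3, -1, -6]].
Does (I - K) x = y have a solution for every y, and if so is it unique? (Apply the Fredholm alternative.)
(I - K) is invertible (det(I - K) = -8 ≠ 0), so for every y in C^4 the equation (I - K) x = y has a unique solution.

K has rank 2 and factors as K = U V^T = u1 v1^T + u2 v2^T with u1 = (3, 1, 2, 1), v1 = (-1, 1, -3, -2), u2 = (-2, -3, 3, 2), v2 = (1, -2, 1, -2) (multiplying out reproduces the displayed K). The nonzero eigenvalues of U V^T coincide with those of the 2 x 2 matrix G = V^T U = [[v1·u1, v1·u2], [v2·u1, v2·u2]] = [[-10, -14], [1, 3]], and by the Sylvester determinant identity det(I_4 - U V^T) = det(I_2 - V^T U) = det([[11, 14], [-1, -2]]) = (11)(-2) - (14)(-1) = -8. (Direct check: I - K =
[[6, -7, 11, 2],
 [4, -6, 6, -4],
 [-1, 4, 4, 10],
 [-1, 3, 1, 7]]
has determinant -8.) The finite-dimensional Fredholm alternative says: either (I - K) is invertible, or ker(I - K) ≠ {0} and then range(I - K) = ker((I - K)^*)^⊥, with dim ker(I - K) = dim ker((I - K)^*). Since det(I - K) ≠ 0, 1 is not an eigenvalue of K and ker(I - K) = {0}, so we are in the first case: for every y there is a unique x = (I - K)^(-1) y. (Explicitly, by the Woodbury identity, (I - U V^T)^(-1) = I + U (I_2 - G)^(-1) V^T.)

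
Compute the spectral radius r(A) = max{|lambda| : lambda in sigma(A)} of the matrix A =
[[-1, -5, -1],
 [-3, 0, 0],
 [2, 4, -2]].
r(A) ≈ 3.5186

The eigenvalues of A are the roots of its characteristic polynomial. With M = A (coefficients from the trace, the sum of principal 2x2 minors, and det A):
  p(λ) = det(λ I - M) = λ^3 + 3λ^2 - 11λ - 42.
No integer candidate from the rational root theorem (±divisors of 42) is a root, so the roots are irrational. The cubic discriminant is Δ = -11731 < 0, so there is one real root and a complex-conjugate pair. p(3) = -21 and p(4) = 26 have opposite signs, so a root lies in (3, 4); Newton's method refines it to λ ≈ 3.5186. Dividing out (λ - (3.5186)) leaves approximately λ^2 + 6.5186λ + 11.9365. For λ^2 + 6.5186λ + 11.9365 the discriminant is -5.2537. It is negative, so the remaining roots are the complex-conjugate pair λ ≈ -3.2593 ± 1.146i. Their product equals the constant term, so |λ|^2 ≈ 11.9365 and |λ| ≈ 3.4549.
Thus the eigenvalues (to 4 decimals) are 3.5186 (modulus 3.5186); -3.2593 ± 1.146i (modulus 3.4549). The spectral radius is the largest modulus: r(A) ≈ 3.5186. (Cross-check: r(A) ≤ ||A||_2 ≈ 6.8271; equality holds whenever A is normal, though it can also hold for some non-normal A.)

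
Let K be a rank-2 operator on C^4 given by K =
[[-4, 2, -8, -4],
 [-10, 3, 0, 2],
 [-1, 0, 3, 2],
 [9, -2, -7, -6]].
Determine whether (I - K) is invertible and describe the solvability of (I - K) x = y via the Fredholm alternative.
(I - K) is invertible (det(I - K) = 44 ≠ 0), so for every y in C^4 the equation (I - K) x = y has a unique solution.

K has rank 2 and factors as K = U V^T = u1 v1^T + u2 v2^T with u1 = (2, -1, -1, 3), v1 = (1, 0, -3, -2), u2 = (2, 3, 0, -2), v2 = (-3, 1, -1, 0) (multiplying out reproduces the displayed K). The nonzero eigenvalues of U V^T coincide with those of the 2 x 2 matrix G = V^T U = [[v1·u1, v1·u2], [v2·u1, v2·u2]] = [[-1, 6], [-6, -3]], and by the Sylvester determinant identity det(I_4 - U V^T) = det(I_2 - V^T U) = det([[2, -6], [6, 4]]) = (2)(4) - (-6)(6) = 44. (Direct check: I - K =
[[5, -2, 8, 4],
 [10, -2, 0, -2],
 [1, 0, -2, -2],
 [-9, 2, 7, 7]]
has determinant 44.) The finite-dimensional Fredholm alternative says: either (I - K) is invertible, or ker(I - K) ≠ {0} and then range(I - K) = ker((I - K)^*)^⊥, with dim ker(I - K) = dim ker((I - K)^*). Since det(I - K) ≠ 0, 1 is not an eigenvalue of K and ker(I - K) = {0}, so we are in the first case: for every y there is a unique x = (I - K)^(-1) y. (Explicitly, by the Woodbury identity, (I - U V^T)^(-1) = I + U (I_2 - G)^(-1) V^T.)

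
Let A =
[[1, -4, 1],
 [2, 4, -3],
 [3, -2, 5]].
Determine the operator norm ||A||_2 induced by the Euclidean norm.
||A||_2 ≈ 7.9356 (= sqrt(largest eigenvalue of A^T A))

||A||_2 = sigma_max(A) = sqrt(lambda_max(A^T A)). Form the symmetric matrix M = A^T A =
[[14, -2, 10],
 [-2, 36, -26],
 [10, -26, 35]].
Its characteristic polynomial (trace, sum of principal 2x2 minors, determinant of M give the coefficients) is
  p(λ) = det(λ I - M) = λ^3 - 85λ^2 + 1474λ - 5476.
No integer candidate from the rational root theorem (±divisors of 5476) is a root, so the roots are irrational. The cubic discriminant is Δ = 975639572 > 0, so there are three distinct real roots. p(5) = -106 and p(6) = 524 have opposite signs, so a root lies in (5, 6); Newton's method refines it to λ ≈ 5.154. p(16) = 444 and p(17) = -70 have opposite signs, so a root lies in (16, 17); Newton's method refines it to λ ≈ 16.8715. p(62) = -2500 and p(63) = 68 have opposite signs, so a root lies in (62, 63); Newton's method refines it to λ ≈ 62.9745. Check (Vieta): the three roots sum to 85, matching tr M = 85.
So the eigenvalues of A^T A are ≈ 5.154, 16.8715, 62.9745 (all ≥ 0, as they must be for A^T A). The largest is λ_max ≈ 62.9745, hence ||A||_2 = sqrt(λ_max) ≈ 7.9356.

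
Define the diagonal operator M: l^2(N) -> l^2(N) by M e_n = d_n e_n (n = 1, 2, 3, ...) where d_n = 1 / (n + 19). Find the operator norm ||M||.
||M|| = 1/20 (attained at n = 1)

For M diagonal, ||M|| = sup_n |d_n| = sup_n 1/(n + 19). This is positive and strictly decreasing in n, so the supremum is attained at n = 1: d_1 = 1/(1 + 19) = 1/20. Hence ||M|| = 1/20.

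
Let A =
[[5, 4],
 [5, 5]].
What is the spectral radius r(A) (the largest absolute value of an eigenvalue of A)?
r(A) = (10 + sqrt(80))/2 ≈ 9.4721

The eigenvalues of A are the roots of its characteristic polynomial. With M = A (coefficients from the trace and determinant):
  p(λ) = det(λ I - M) = λ^2 - 10λ + 5.
For λ^2 - 10λ + 5 the discriminant is 80. It is nonnegative but not a perfect square, so the roots are real and irrational: λ = (10 ± sqrt(80))/2 ≈ 9.4721, 0.5279.
Thus the eigenvalues (to 4 decimals) are 9.4721 (modulus 9.4721); 0.5279 (modulus 0.5279). The spectral radius is the largest modulus: r(A) = (10 + sqrt(80))/2 ≈ 9.4721. (Cross-check: r(A) ≤ ||A||_2 ≈ 9.5249; equality holds whenever A is normal, though it can also hold for some non-normal A.)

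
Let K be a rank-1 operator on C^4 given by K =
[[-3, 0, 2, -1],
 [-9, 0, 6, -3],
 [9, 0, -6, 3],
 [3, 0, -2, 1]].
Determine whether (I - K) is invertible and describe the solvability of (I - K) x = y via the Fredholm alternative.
(I - K) is invertible (det(I - K) = 9 ≠ 0), so for every y in C^4 the equation (I - K) x = y has a unique solution.

K has rank 1, so it is an outer product K = u v^T: every row of K is a multiple of one row vector. Reading off the entries, u = (-1, -3, 3, 1) and v = (3, 0, -2, 1) (row i of K equals u_i·v^T). A rank-one matrix u v^T satisfies K u = u (v·u) and kills the (3)-dimensional subspace v^⊥, so its characteristic polynomial is lambda^3 (lambda - v·u) with v·u = tr K = -8. Hence the eigenvalues of I - K are 1 (multiplicity 3) and 1 - (-8) = 9, so det(I - K) = 9. (Direct check: I - K =
[[4, 0, -2, 1],
 [9, 1, -6, 3],
 [-9, 0, 7, -3],
 [-3, 0, 2, 0]]
has determinant 9.) The finite-dimensional Fredholm alternative says: either (I - K) is invertible, or ker(I - K) ≠ {0} and then range(I - K) = ker((I - K)^*)^⊥, with dim ker(I - K) = dim ker((I - K)^*). Since det(I - K) ≠ 0, 1 is not an eigenvalue of K and ker(I - K) = {0}, so we are in the first case: for every y there is a unique x = (I - K)^(-1) y. Explicitly, by the Sherman–Morrison formula, (I - u v^T)^(-1) = I + u v^T/(1 - v·u), i.e. (I - K)^(-1) = I + K/(9).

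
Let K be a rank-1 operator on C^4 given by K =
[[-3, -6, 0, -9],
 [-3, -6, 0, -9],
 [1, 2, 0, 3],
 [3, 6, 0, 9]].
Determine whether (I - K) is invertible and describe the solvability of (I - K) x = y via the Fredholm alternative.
(I - K) is invertible (det(I - K) = 1 ≠ 0), so for every y in C^4 the equation (I - K) x = y has a unique solution.

K has rank 1, so it is an outer product K = u v^T: every row of K is a multiple of one row vector. Reading off the entries, u = (3, 3, -1, -3) and v = (-1, -2, 0, -3) (row i of K equals u_i·v^T). A rank-one matrix u v^T satisfies K u = u (v·u) and kills the (3)-dimensional subspace v^⊥, so its characteristic polynomial is lambda^3 (lambda - v·u) with v·u = tr K = 0. Hence the eigenvalues of I - K are 1 (multiplicity 3) and 1 - (0) = 1, so det(I - K) = 1. (Direct check: I - K =
[[4, 6, 0, 9],
 [3, 7, 0, 9],
 [-1, -2, 1, -3],
 [-3, -6, 0, -8]]
has determinant 1.) The finite-dimensional Fredholm alternative says: either (I - K) is invertible, or ker(I - K) ≠ {0} and then range(I - K) = ker((I - K)^*)^⊥, with dim ker(I - K) = dim ker((I - K)^*). Since det(I - K) ≠ 0, 1 is not an eigenvalue of K and ker(I - K) = {0}, so we are in the first case: for every y there is a unique x = (I - K)^(-1) y. Explicitly, by the Sherman–Morrison formula, (I - u v^T)^(-1) = I + u v^T/(1 - v·u), i.e. (I - K)^(-1) = I + K.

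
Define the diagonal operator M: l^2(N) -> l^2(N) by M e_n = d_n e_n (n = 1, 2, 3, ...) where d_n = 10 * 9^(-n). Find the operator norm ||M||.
||M|| = 10/9 (attained at n = 1)

For M diagonal, ||M|| = sup_n |d_n|. The sequence d_n = 10 * 9^(-n) is positive and strictly decreasing (ratio 9^(-1) < 1), so the supremum is d_1 = 10/9. Hence ||M|| = 10/9.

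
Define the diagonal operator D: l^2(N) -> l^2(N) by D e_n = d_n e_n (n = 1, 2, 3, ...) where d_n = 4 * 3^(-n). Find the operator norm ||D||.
||D|| = 4/3 (attained at n = 1)

For D diagonal, ||D|| = sup_n |d_n|. The sequence d_n = 4 * 3^(-n) is positive and strictly decreasing (ratio 3^(-1) < 1), so the supremum is d_1 = 4/3. Hence ||D|| = 4/3.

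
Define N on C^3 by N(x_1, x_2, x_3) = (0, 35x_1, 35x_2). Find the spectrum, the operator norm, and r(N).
sigma(N) = {0}; ||N|| = 35; r(N) = 0. (N is nilpotent with N^3 = 0.)

On C^3, N is a strictly lower-triangular matrix with 35 on the subdiagonal and zeros elsewhere, so its characteristic polynomial is lambda^3 and every eigenvalue is 0: sigma(N) = {0}. For the operator norm, N e_i = 35e_{i+1} for i = 1, ..., 2 and N e_3 = 0, so the singular values of N are 35 (with multiplicity 2) and 0; hence ||N|| = 35. The spectral radius r(N) = max|lambda| = 0. Note ||N|| > r(N) — characteristic of non-normal nilpotent operators. Indeed N^3 = 0.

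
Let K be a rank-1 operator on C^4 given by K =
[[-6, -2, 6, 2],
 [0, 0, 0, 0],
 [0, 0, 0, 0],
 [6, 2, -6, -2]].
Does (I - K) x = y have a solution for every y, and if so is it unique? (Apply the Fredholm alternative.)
(I - K) is invertible (det(I - K) = 9 ≠ 0), so for every y in C^4 the equation (I - K) x = y has a unique solution.

K has rank 1, so it is an outer product K = u v^T: every row of K is a multiple of one row vector. Reading off the entries, u = (-2, 0, 0, 2) and v = (3, 1, -3, -1) (row i of K equals u_i·v^T). A rank-one matrix u v^T satisfies K u = u (v·u) and kills the (3)-dimensional subspace v^⊥, so its characteristic polynomial is lambda^3 (lambda - v·u) with v·u = tr K = -8. Hence the eigenvalues of I - K are 1 (multiplicity 3) and 1 - (-8) = 9, so det(I - K) = 9. (Direct check: I - K =
[[7, 2, -6, -2],
 [0, 1, 0, 0],
 [0, 0, 1, 0],
 [-6, -2, 6, 3]]
has determinant 9.) The finite-dimensional Fredholm alternative says: either (I - K) is invertible, or ker(I - K) ≠ {0} and then range(I - K) = ker((I - K)^*)^⊥, with dim ker(I - K) = dim ker((I - K)^*). Since det(I - K) ≠ 0, 1 is not an eigenvalue of K and ker(I - K) = {0}, so we are in the first case: for every y there is a unique x = (I - K)^(-1) y. Explicitly, by the Sherman–Morrison formula, (I - u v^T)^(-1) = I + u v^T/(1 - v·u), i.e. (I - K)^(-1) = I + K/(9).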